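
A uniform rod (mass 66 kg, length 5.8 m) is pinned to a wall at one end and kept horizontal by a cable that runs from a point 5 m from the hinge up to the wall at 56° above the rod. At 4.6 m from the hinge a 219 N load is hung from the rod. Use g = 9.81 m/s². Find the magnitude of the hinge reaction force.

Take torques about the hinge: T sin 56° · 5 = 66×9.81×2.9 + 219×4.6 = 2885 N·m.
So T = 2885 / (0.8290 × 5) = 696 N.
ΣF_x = 0: H_x = T cos 56° = 389.2 N.
ΣF_y = 0: H_y = (66×9.81 + 219) − T sin 56° = 866.46 − 577.01 = 289.45 N.
|H| = √(H_x² + H_y²) = √((389.2)² + (289.45)²) = 485.03 N.

|H| ≈ 485 N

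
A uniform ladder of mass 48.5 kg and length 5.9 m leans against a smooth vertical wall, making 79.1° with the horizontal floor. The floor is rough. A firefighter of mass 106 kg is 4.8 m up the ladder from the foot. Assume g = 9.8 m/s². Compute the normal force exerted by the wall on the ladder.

N_wall ≈ 209 N

Torques about the foot: N_wall · 5.9 sin 79.1° = 48.5×9.8×2.95 cos 79.1° + 106×9.8×4.8 cos 79.1° → N_wall = 208.51 N.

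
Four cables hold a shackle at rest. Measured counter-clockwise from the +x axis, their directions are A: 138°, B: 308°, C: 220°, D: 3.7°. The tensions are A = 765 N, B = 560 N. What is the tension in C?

T_C ≈ 143 N

Resolve: ΣF_x = 765 cos 138° + 560 cos 308° + T_C cos 220° + T_D cos 3.7° = 0.
        ΣF_y = 765 sin 138° + 560 sin 308° + T_C sin 220° + T_D sin 3.7° = 0.
The known terms sum to (-223.7, 70.6) N, so -0.7660 T_C + 0.9979 T_D = 223.7 and -0.6428 T_C + 0.0645 T_D = -70.6.
Solving simultaneously: T_C = 143.4 N, T_D = 334.3 N.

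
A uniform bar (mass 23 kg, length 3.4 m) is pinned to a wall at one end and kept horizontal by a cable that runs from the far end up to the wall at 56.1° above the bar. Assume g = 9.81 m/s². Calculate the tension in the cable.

T ≈ 136 N

Take torques about the hinge: T sin 56.1° · 3.4 = 23×9.81×1.7 = 383.57 N·m.
So T = 383.57 / (0.8300 × 3.4) = 135.92 N.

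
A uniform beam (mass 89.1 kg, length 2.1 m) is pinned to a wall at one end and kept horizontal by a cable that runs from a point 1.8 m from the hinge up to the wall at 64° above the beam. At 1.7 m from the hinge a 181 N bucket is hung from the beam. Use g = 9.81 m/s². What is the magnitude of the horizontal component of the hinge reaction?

H_x ≈ 332 N

Take torques about the hinge: T sin 64° · 1.8 = 89.1×9.81×1.05 + 181×1.7 = 1225.5 N·m.
So T = 1225.5 / (0.8988 × 1.8) = 757.48 N.
ΣF_x = 0: H_x = T cos 64° = 332.06 N.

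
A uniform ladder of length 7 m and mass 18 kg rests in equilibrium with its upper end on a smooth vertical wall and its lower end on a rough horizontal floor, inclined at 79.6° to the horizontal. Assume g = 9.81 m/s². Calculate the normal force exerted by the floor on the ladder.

N_floor ≈ 177 N

ΣF_y = 0: N_floor = 18×9.81 = 176.58 N.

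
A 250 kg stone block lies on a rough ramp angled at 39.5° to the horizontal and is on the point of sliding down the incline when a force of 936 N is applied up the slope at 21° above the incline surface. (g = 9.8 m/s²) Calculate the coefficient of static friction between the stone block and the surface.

On the verge of sliding down the incline, friction is at its maximum μN and acts up the slope.
Perpendicular to incline: N = W cos 39.5° − P sin 21° = 1890 − 335.4 = 1555 N.
Along incline: P cos 21° + μN = W sin 39.5° → μ = (W sin 39.5° − P cos 21°) / N = 0.4402.

μ ≈ 0.440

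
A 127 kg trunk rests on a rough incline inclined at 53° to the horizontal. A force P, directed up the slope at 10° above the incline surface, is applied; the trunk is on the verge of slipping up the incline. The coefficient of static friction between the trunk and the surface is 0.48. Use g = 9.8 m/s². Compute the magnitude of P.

P ≈ 1270 N

On the verge of sliding up the incline, friction equals μN and acts down the slope.
Perpendicular: N + P sin 10° = W cos 53° = 749 N.
Along incline: P cos 10° = W sin 53° + μN  with W sin 53° = 994 N.
Solving the pair for P and N: P = 1267 N, N = 529 N (and f = μN = 253.9 N).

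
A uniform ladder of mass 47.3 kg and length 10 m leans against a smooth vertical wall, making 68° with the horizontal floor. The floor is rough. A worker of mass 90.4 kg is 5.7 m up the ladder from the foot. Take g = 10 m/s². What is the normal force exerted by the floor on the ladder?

N_floor ≈ 1380 N

ΣF_y = 0: N_floor = 47.3×10 + 90.4×10 = 1377 N.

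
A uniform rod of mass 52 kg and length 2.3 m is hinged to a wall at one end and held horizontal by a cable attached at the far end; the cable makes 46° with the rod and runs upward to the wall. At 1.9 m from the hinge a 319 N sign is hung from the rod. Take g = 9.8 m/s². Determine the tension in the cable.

T ≈ 721 N

Take torques about the hinge: T sin 46° · 2.3 = 52×9.8×1.15 + 319×1.9 = 1192.1 N·m.
So T = 1192.1 / (0.7193 × 2.3) = 720.55 N.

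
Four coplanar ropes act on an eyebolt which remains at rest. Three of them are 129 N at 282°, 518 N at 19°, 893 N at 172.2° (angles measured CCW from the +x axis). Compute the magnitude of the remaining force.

Sum the known components: ΣF_x = -368.1 N, ΣF_y = 163.7 N.
For equilibrium the remaining force must supply (−ΣF_x, −ΣF_y) = (368.1, -163.7) N.
Magnitude = √((368.1)² + (-163.7)²) = 402.9 N; direction = atan2(-163.7, 368.1) = 336.0°.

F ≈ 403 N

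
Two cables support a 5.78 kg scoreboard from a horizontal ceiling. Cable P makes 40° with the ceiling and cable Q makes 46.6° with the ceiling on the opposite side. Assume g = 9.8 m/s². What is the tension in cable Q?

T_Q ≈ 43.5 N

Weight W = 5.78 × 9.8 = 56.64 N acts straight down.
Horizontal: T_P cos 40° = T_Q cos 46.6°  →  T_P = 0.8969 T_Q.
Vertical: T_P sin 40° + T_Q sin 46.6° = 56.64.
Substituting the horizontal relation into the vertical equation gives 1.303 T_Q = 56.64, so T_Q = 43.47 N.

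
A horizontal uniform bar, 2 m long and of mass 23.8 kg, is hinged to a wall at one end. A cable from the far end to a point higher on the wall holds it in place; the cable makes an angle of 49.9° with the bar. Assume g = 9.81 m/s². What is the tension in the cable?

T ≈ 153 N

Take torques about the hinge: T sin 49.9° · 2 = 23.8×9.81×1 = 233.48 N·m.
So T = 233.48 / (0.7649 × 2) = 152.62 N.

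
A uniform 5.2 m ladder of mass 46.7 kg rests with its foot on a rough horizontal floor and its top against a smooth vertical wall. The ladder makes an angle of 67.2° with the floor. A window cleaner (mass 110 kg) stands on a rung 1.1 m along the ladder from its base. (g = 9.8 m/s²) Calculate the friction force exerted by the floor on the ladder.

f ≈ 192 N

Torques about the foot: N_wall · 5.2 sin 67.2° = 46.7×9.8×2.6 cos 67.2° + 110×9.8×1.1 cos 67.2° → N_wall = 192.05 N.
ΣF_x = 0: f_floor = N_wall = 192.05 N.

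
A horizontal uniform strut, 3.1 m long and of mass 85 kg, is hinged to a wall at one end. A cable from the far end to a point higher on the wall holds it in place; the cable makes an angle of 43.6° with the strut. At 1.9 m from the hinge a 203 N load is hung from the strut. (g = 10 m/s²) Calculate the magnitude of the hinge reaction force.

Take torques about the hinge: T sin 43.6° · 3.1 = 85×10×1.55 + 203×1.9 = 1703.2 N·m.
So T = 1703.2 / (0.6896 × 3.1) = 796.7 N.
ΣF_x = 0: H_x = T cos 43.6° = 576.95 N.
ΣF_y = 0: H_y = (85×10 + 203) − T sin 43.6° = 1053 − 549.42 = 503.58 N.
|H| = √(H_x² + H_y²) = √((576.95)² + (503.58)²) = 765.81 N.

|H| ≈ 766 N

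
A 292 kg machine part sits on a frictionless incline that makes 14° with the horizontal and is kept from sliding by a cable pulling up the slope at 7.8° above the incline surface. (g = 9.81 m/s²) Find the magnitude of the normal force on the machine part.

N ≈ 2680 N

Take axes along and perpendicular to the incline. Weight components: W sin 14° = 693 N down-slope, W cos 14° = 2779 N into the surface.
Along incline: T cos 7.8° = W sin 14° → T = 699.5 N.
Perpendicular: N = W cos 14° − T sin 7.8° = 2685 N.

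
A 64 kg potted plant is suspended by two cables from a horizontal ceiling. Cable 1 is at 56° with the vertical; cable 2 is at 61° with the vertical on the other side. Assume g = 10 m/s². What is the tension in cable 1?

Angles from the horizontal: cable 1 is 90° − 56° = 34°, cable 2 is 90° − 61° = 29°.
Weight W = 64 × 10 = 640 N acts straight down.
Horizontal: T_1 cos 34° = T_2 cos 29°  →  T_2 = 0.9479 T_1.
Vertical: T_1 sin 34° + T_2 sin 29° = 640.
Substituting the horizontal relation into the vertical equation gives 1.019 T_1 = 640, so T_1 = 628.2 N.

T_1 ≈ 628 N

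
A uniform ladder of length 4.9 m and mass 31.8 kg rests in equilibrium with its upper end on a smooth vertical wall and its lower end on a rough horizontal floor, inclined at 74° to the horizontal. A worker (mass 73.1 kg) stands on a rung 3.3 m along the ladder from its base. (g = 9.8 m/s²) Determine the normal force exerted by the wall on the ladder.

Torques about the foot: N_wall · 4.9 sin 74° = 31.8×9.8×2.45 cos 74° + 73.1×9.8×3.3 cos 74° → N_wall = 183.02 N.

N_wall ≈ 183 N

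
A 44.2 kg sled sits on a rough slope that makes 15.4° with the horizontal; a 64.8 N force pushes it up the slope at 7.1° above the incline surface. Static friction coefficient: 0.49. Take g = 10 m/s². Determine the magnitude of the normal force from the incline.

N ≈ 418 N

Axes along / perpendicular to the incline. W sin 15.4° = 117.4 N down-slope; W cos 15.4° = 426.1 N into the surface.
Perpendicular: N = W cos 15.4° − P sin 7.1° = 426.1 − 8.009 = 418.1 N.
Along incline: P cos 7.1° + f = W sin 15.4° (friction acts up-slope) → f = 117.4 − 64.3 = 53.07 N.
|f| = 53.07 N ≤ μN = 204.9 N, so the sled is indeed static.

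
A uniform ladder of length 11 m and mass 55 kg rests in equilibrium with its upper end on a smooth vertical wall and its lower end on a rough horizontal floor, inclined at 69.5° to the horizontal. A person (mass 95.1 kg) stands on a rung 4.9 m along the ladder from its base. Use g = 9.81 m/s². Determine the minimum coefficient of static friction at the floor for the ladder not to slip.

ΣF_y = 0: N_floor = 55×9.81 + 95.1×9.81 = 1472.5 N.
Torques about the foot: N_wall · 11 sin 69.5° = 55×9.81×5.5 cos 69.5° + 95.1×9.81×4.9 cos 69.5° → N_wall = 256.24 N.
ΣF_x = 0: f_floor = N_wall = 256.24 N.
μ_min = f_floor / N_floor = 256.24 / 1472.5 = 0.174.

μ_min ≈ 0.174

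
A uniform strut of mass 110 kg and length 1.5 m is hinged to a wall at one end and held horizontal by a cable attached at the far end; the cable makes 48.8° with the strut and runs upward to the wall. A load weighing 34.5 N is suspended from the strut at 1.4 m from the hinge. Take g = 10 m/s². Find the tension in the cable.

T ≈ 774 N

Take torques about the hinge: T sin 48.8° · 1.5 = 110×10×0.75 + 34.5×1.4 = 873.3 N·m.
So T = 873.3 / (0.7524 × 1.5) = 773.78 N.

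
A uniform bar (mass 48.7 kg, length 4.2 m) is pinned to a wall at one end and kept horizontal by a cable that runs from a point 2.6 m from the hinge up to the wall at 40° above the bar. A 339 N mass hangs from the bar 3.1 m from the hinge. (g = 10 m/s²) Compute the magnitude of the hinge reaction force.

Take torques about the hinge: T sin 40° · 2.6 = 48.7×10×2.1 + 339×3.1 = 2073.6 N·m.
So T = 2073.6 / (0.6428 × 2.6) = 1240.7 N.
ΣF_x = 0: H_x = T cos 40° = 950.47 N.
ΣF_y = 0: H_y = (48.7×10 + 339) − T sin 40° = 826 − 797.54 = 28.462 N.
|H| = √(H_x² + H_y²) = √((950.47)² + (28.462)²) = 950.9 N.

|H| ≈ 951 N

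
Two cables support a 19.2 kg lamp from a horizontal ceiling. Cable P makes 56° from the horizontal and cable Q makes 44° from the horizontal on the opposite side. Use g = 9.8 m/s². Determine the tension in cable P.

Weight W = 19.2 × 9.8 = 188.2 N acts straight down.
Horizontal: T_P cos 56° = T_Q cos 44°  →  T_Q = 0.7774 T_P.
Vertical: T_P sin 56° + T_Q sin 44° = 188.2.
Substituting the horizontal relation into the vertical equation gives 1.369 T_P = 188.2, so T_P = 137.4 N.

T_P ≈ 137 N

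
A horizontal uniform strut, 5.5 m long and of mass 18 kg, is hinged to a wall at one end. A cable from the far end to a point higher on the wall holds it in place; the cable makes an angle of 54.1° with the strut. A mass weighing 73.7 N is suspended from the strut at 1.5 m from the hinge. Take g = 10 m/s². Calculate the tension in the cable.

T ≈ 136 N

Take torques about the hinge: T sin 54.1° · 5.5 = 18×10×2.75 + 73.7×1.5 = 605.55 N·m.
So T = 605.55 / (0.8100 × 5.5) = 135.92 N.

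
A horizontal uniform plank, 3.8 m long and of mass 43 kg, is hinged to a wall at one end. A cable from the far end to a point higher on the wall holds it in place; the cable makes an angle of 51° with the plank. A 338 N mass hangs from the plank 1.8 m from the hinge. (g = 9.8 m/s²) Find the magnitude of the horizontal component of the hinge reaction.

H_x ≈ 300 N

Take torques about the hinge: T sin 51° · 3.8 = 43×9.8×1.9 + 338×1.8 = 1409.1 N·m.
So T = 1409.1 / (0.7771 × 3.8) = 477.14 N.
ΣF_x = 0: H_x = T cos 51° = 300.27 N.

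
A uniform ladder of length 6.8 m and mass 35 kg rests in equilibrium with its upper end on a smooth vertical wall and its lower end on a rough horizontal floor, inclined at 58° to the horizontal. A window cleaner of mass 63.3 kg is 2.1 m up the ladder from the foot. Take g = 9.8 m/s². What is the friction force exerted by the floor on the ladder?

f ≈ 227 N

Torques about the foot: N_wall · 6.8 sin 58° = 35×9.8×3.4 cos 58° + 63.3×9.8×2.1 cos 58° → N_wall = 226.87 N.
ΣF_x = 0: f_floor = N_wall = 226.87 N.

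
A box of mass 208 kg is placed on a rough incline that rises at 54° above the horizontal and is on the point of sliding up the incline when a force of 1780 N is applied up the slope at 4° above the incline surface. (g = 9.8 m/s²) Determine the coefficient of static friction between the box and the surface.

μ ≈ 0.118

On the verge of sliding up the incline, friction is at its maximum μN and acts down the slope.
Perpendicular to incline: N = W cos 54° − P sin 4° = 1198 − 124.2 = 1074 N.
Along incline: P cos 4° − μN = W sin 54° → μ = −(W sin 54° − P cos 4°) / N = 0.1178.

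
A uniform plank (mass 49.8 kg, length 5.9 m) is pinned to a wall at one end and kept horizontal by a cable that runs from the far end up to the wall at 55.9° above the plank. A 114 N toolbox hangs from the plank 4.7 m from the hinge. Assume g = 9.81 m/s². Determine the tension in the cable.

Take torques about the hinge: T sin 55.9° · 5.9 = 49.8×9.81×2.95 + 114×4.7 = 1977 N·m.
So T = 1977 / (0.8281 × 5.9) = 404.66 N.

T ≈ 405 N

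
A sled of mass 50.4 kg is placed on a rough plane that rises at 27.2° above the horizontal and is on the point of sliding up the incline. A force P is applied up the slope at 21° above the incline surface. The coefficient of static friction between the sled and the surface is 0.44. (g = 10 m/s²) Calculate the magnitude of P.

On the verge of sliding up the incline, friction equals μN and acts down the slope.
Perpendicular: N + P sin 21° = W cos 27.2° = 448.3 N.
Along incline: P cos 21° = W sin 27.2° + μN  with W sin 27.2° = 230.4 N.
Solving the pair for P and N: P = 391.9 N, N = 307.8 N (and f = μN = 135.4 N).

P ≈ 392 N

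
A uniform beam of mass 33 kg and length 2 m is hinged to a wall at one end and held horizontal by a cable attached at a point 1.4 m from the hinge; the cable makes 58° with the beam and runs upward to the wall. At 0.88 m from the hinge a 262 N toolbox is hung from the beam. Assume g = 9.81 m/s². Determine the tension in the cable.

Take torques about the hinge: T sin 58° · 1.4 = 33×9.81×1 + 262×0.88 = 554.29 N·m.
So T = 554.29 / (0.8480 × 1.4) = 466.86 N.

T ≈ 467 N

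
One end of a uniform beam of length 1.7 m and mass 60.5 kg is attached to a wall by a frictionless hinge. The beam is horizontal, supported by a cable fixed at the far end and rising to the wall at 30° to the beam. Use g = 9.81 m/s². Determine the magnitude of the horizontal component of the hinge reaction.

H_x ≈ 514 N

Take torques about the hinge: T sin 30° · 1.7 = 60.5×9.81×0.85 = 504.48 N·m.
So T = 504.48 / (0.5000 × 1.7) = 593.51 N.
ΣF_x = 0: H_x = T cos 30° = 513.99 N.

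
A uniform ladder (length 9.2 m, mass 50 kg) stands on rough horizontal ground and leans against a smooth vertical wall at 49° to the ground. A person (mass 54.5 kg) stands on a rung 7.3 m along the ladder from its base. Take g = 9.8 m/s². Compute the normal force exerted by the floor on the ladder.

N_floor ≈ 1020 N

ΣF_y = 0: N_floor = 50×9.8 + 54.5×9.8 = 1024.1 N.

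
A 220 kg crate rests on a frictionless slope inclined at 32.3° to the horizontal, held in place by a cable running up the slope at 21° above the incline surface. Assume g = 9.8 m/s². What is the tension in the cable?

Take axes along and perpendicular to the incline. Weight components: W sin 32.3° = 1152 N down-slope, W cos 32.3° = 1822 N into the surface.
Along incline: T cos 21° = W sin 32.3° → T = 1234 N.
Perpendicular: N = W cos 32.3° − T sin 21° = 1380 N.

T ≈ 1230 N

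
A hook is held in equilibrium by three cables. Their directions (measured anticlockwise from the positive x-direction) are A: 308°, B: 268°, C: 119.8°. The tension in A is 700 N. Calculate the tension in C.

Resolve: ΣF_x = 700 cos 308° + T_B cos 268° + T_C cos 119.8° = 0.
        ΣF_y = 700 sin 308° + T_B sin 268° + T_C sin 119.8° = 0.
The known terms sum to (431, -551.6) N, so -0.0349 T_B − 0.4970 T_C = -431 and -0.9994 T_B + 0.8678 T_C = 551.6.
Solving simultaneously: T_B = 189.5 N, T_C = 853.9 N.

T_C ≈ 854 N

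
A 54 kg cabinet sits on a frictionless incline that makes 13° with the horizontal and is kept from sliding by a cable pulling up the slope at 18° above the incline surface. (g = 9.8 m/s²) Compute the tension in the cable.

T ≈ 125 N

Take axes along and perpendicular to the incline. Weight components: W sin 13° = 119 N down-slope, W cos 13° = 515.6 N into the surface.
Along incline: T cos 18° = W sin 13° → T = 125.2 N.
Perpendicular: N = W cos 13° − T sin 18° = 477 N.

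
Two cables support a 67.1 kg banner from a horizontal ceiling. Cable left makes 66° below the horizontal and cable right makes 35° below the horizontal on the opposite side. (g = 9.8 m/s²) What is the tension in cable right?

T_right ≈ 272 N

Weight W = 67.1 × 9.8 = 657.6 N acts straight down.
Horizontal: T_left cos 66° = T_right cos 35°  →  T_left = 2.014 T_right.
Vertical: T_left sin 66° + T_right sin 35° = 657.6.
Substituting the horizontal relation into the vertical equation gives 2.413 T_right = 657.6, so T_right = 272.5 N.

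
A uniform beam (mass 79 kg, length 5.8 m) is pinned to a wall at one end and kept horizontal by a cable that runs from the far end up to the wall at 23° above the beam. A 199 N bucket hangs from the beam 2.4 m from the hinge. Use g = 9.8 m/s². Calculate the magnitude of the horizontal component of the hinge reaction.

Take torques about the hinge: T sin 23° · 5.8 = 79×9.8×2.9 + 199×2.4 = 2722.8 N·m.
So T = 2722.8 / (0.3907 × 5.8) = 1201.5 N.
ΣF_x = 0: H_x = T cos 23° = 1105.9 N.

H_x ≈ 1110 N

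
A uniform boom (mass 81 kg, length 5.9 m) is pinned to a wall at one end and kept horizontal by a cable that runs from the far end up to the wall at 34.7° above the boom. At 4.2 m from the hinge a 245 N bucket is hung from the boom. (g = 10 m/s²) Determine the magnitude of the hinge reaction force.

|H| ≈ 962 N

Take torques about the hinge: T sin 34.7° · 5.9 = 81×10×2.95 + 245×4.2 = 3418.5 N·m.
So T = 3418.5 / (0.5693 × 5.9) = 1017.8 N.
ΣF_x = 0: H_x = T cos 34.7° = 836.77 N.
ΣF_y = 0: H_y = (81×10 + 245) − T sin 34.7° = 1055 − 579.41 = 475.59 N.
|H| = √(H_x² + H_y²) = √((836.77)² + (475.59)²) = 962.48 N.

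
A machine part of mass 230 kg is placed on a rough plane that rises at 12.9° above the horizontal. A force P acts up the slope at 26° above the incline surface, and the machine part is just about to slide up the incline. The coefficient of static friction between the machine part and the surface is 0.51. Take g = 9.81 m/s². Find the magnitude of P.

P ≈ 1450 N

On the verge of sliding up the incline, friction equals μN and acts down the slope.
Perpendicular: N + P sin 26° = W cos 12.9° = 2199 N.
Along incline: P cos 26° = W sin 12.9° + μN  with W sin 12.9° = 503.7 N.
Solving the pair for P and N: P = 1448 N, N = 1565 N (and f = μN = 797.9 N).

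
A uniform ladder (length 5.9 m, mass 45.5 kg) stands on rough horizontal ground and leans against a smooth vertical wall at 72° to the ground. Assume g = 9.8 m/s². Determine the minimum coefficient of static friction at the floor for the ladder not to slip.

ΣF_y = 0: N_floor = 45.5×9.8 = 445.9 N.
Torques about the foot: N_wall · 5.9 sin 72° = 45.5×9.8×2.95 cos 72° → N_wall = 72.441 N.
ΣF_x = 0: f_floor = N_wall = 72.441 N.
μ_min = f_floor / N_floor = 72.441 / 445.9 = 0.1625.

μ_min ≈ 0.162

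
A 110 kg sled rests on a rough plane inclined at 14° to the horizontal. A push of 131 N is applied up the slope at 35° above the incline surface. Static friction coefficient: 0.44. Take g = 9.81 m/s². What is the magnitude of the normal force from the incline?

N ≈ 972 N

Axes along / perpendicular to the incline. W sin 14° = 261.1 N down-slope; W cos 14° = 1047 N into the surface.
Perpendicular: N = W cos 14° − P sin 35° = 1047 − 75.14 = 971.9 N.
Along incline: P cos 35° + f = W sin 14° (friction acts up-slope) → f = 261.1 − 107.3 = 153.7 N.
|f| = 153.7 N ≤ μN = 427.6 N, so the sled is indeed static.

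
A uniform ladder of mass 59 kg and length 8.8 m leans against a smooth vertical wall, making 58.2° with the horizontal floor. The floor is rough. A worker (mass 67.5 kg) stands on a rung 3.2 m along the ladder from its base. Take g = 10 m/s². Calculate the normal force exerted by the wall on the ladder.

Torques about the foot: N_wall · 8.8 sin 58.2° = 59×10×4.4 cos 58.2° + 67.5×10×3.2 cos 58.2° → N_wall = 335.1 N.

N_wall ≈ 335 N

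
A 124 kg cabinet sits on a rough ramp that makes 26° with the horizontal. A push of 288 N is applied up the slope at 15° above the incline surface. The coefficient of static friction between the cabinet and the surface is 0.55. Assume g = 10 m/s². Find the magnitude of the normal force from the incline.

N ≈ 1040 N

Axes along / perpendicular to the incline. W sin 26° = 543.6 N down-slope; W cos 26° = 1115 N into the surface.
Perpendicular: N = W cos 26° − P sin 15° = 1115 − 74.54 = 1040 N.
Along incline: P cos 15° + f = W sin 26° (friction acts up-slope) → f = 543.6 − 278.2 = 265.4 N.
|f| = 265.4 N ≤ μN = 572 N, so the cabinet is indeed static.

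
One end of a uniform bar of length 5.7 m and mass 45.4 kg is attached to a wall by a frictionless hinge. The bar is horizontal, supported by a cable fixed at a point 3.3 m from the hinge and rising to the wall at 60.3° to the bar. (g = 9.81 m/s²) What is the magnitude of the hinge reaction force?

|H| ≈ 228 N

Take torques about the hinge: T sin 60.3° · 3.3 = 45.4×9.81×2.85 = 1269.3 N·m.
So T = 1269.3 / (0.8686 × 3.3) = 442.81 N.
ΣF_x = 0: H_x = T cos 60.3° = 219.4 N.
ΣF_y = 0: H_y = (45.4×9.81) − T sin 60.3° = 445.37 − 384.64 = 60.733 N.
|H| = √(H_x² + H_y²) = √((219.4)² + (60.733)²) = 227.65 N.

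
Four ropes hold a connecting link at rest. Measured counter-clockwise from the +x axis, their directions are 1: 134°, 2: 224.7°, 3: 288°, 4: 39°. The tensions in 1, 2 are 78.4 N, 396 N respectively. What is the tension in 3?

T_3 ≈ 41.5 N

Resolve: ΣF_x = 78.4 cos 134° + 396 cos 224.7° + T_3 cos 288° + T_4 cos 39° = 0.
        ΣF_y = 78.4 sin 134° + 396 sin 224.7° + T_3 sin 288° + T_4 sin 39° = 0.
The known terms sum to (-335.9, -222.1) N, so 0.3090 T_3 + 0.7771 T_4 = 335.9 and -0.9511 T_3 + 0.6293 T_4 = 222.1.
Solving simultaneously: T_3 = 41.53 N, T_4 = 415.8 N.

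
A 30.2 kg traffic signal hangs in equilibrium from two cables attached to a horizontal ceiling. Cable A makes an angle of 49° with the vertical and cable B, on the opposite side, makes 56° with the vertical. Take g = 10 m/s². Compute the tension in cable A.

Angles from the horizontal: cable A is 90° − 49° = 41°, cable B is 90° − 56° = 34°.
Weight W = 30.2 × 10 = 302 N acts straight down.
Horizontal: T_A cos 41° = T_B cos 34°  →  T_B = 0.9103 T_A.
Vertical: T_A sin 41° + T_B sin 34° = 302.
Substituting the horizontal relation into the vertical equation gives 1.165 T_A = 302, so T_A = 259.2 N.

T_A ≈ 259 N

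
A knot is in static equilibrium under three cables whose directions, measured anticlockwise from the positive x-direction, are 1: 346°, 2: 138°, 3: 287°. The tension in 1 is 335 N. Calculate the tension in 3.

Resolve: ΣF_x = 335 cos 346° + T_2 cos 138° + T_3 cos 287° = 0.
        ΣF_y = 335 sin 346° + T_2 sin 138° + T_3 sin 287° = 0.
The known terms sum to (325, -81.04) N, so -0.7431 T_2 + 0.2924 T_3 = -325 and 0.6691 T_2 − 0.9563 T_3 = 81.04.
Solving simultaneously: T_2 = 557.5 N, T_3 = 305.4 N.

T_3 ≈ 305 N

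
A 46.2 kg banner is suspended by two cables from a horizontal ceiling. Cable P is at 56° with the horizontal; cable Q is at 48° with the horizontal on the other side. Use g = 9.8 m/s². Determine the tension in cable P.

T_P ≈ 312 N

Weight W = 46.2 × 9.8 = 452.8 N acts straight down.
Horizontal: T_P cos 56° = T_Q cos 48°  →  T_Q = 0.8357 T_P.
Vertical: T_P sin 56° + T_Q sin 48° = 452.8.
Substituting the horizontal relation into the vertical equation gives 1.45 T_P = 452.8, so T_P = 312.2 N.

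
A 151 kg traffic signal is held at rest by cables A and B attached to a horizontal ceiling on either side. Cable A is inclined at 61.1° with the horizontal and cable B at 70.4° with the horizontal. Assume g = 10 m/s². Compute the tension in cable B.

Weight W = 151 × 10 = 1510 N acts straight down.
Horizontal: T_A cos 61.1° = T_B cos 70.4°  →  T_A = 0.6941 T_B.
Vertical: T_A sin 61.1° + T_B sin 70.4° = 1510.
Substituting the horizontal relation into the vertical equation gives 1.55 T_B = 1510, so T_B = 974.4 N.

T_B ≈ 974 N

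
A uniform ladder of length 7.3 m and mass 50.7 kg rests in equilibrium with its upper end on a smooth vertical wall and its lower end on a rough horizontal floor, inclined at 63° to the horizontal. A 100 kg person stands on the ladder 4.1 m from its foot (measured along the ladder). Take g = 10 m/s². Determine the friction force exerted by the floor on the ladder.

Torques about the foot: N_wall · 7.3 sin 63° = 50.7×10×3.65 cos 63° + 100×10×4.1 cos 63° → N_wall = 415.34 N.
ΣF_x = 0: f_floor = N_wall = 415.34 N.

f ≈ 415 N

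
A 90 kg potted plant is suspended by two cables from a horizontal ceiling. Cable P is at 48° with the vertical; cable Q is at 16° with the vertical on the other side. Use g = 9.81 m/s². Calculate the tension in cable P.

T_P ≈ 271 N

Angles from the horizontal: cable P is 90° − 48° = 42°, cable Q is 90° − 16° = 74°.
Weight W = 90 × 9.81 = 882.9 N acts straight down.
Horizontal: T_P cos 42° = T_Q cos 74°  →  T_Q = 2.696 T_P.
Vertical: T_P sin 42° + T_Q sin 74° = 882.9.
Substituting the horizontal relation into the vertical equation gives 3.261 T_P = 882.9, so T_P = 270.8 N.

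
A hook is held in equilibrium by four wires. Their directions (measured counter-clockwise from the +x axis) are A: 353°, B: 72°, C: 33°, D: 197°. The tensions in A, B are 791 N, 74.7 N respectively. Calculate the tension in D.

Resolve: ΣF_x = 791 cos 353° + 74.7 cos 72° + T_C cos 33° + T_D cos 197° = 0.
        ΣF_y = 791 sin 353° + 74.7 sin 72° + T_C sin 33° + T_D sin 197° = 0.
The known terms sum to (808.2, -25.35) N, so 0.8387 T_C − 0.9563 T_D = -808.2 and 0.5446 T_C − 0.2924 T_D = 25.35.
Solving simultaneously: T_C = 945.2 N, T_D = 1674 N.

T_D ≈ 1670 N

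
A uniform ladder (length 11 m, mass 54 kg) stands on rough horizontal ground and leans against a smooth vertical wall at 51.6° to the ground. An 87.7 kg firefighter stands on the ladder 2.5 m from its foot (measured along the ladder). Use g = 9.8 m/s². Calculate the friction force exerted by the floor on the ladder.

f ≈ 365 N

Torques about the foot: N_wall · 11 sin 51.6° = 54×9.8×5.5 cos 51.6° + 87.7×9.8×2.5 cos 51.6° → N_wall = 364.54 N.
ΣF_x = 0: f_floor = N_wall = 364.54 N.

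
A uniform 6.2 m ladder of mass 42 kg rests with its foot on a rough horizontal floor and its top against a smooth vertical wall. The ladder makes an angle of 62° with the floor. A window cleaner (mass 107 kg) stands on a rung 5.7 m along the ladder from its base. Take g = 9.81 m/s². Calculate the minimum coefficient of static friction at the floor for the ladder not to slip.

μ_min ≈ 0.426

ΣF_y = 0: N_floor = 42×9.81 + 107×9.81 = 1461.7 N.
Torques about the foot: N_wall · 6.2 sin 62° = 42×9.81×3.1 cos 62° + 107×9.81×5.7 cos 62° → N_wall = 622.65 N.
ΣF_x = 0: f_floor = N_wall = 622.65 N.
μ_min = f_floor / N_floor = 622.65 / 1461.7 = 0.426.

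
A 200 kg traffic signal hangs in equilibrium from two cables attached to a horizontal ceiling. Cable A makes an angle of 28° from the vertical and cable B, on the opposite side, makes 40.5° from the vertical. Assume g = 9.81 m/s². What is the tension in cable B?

T_B ≈ 990 N

Angles from the horizontal: cable A is 90° − 28° = 62°, cable B is 90° − 40.5° = 49.5°.
Weight W = 200 × 9.81 = 1962 N acts straight down.
Horizontal: T_A cos 62° = T_B cos 49.5°  →  T_A = 1.383 T_B.
Vertical: T_A sin 62° + T_B sin 49.5° = 1962.
Substituting the horizontal relation into the vertical equation gives 1.982 T_B = 1962, so T_B = 990 N.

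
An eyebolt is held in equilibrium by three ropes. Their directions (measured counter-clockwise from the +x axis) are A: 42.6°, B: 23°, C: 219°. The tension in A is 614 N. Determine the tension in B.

T_B ≈ 140 N

Resolve: ΣF_x = 614 cos 42.6° + T_B cos 23° + T_C cos 219° = 0.
        ΣF_y = 614 sin 42.6° + T_B sin 23° + T_C sin 219° = 0.
The known terms sum to (452, 415.6) N, so 0.9205 T_B − 0.7771 T_C = -452 and 0.3907 T_B − 0.6293 T_C = -415.6.
Solving simultaneously: T_B = 139.9 N, T_C = 747.2 N.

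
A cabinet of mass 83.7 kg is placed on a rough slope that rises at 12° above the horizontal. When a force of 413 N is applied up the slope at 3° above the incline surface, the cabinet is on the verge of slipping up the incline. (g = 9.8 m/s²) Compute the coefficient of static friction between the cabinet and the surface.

On the verge of sliding up the incline, friction is at its maximum μN and acts down the slope.
Perpendicular to incline: N = W cos 12° − P sin 3° = 802.3 − 21.61 = 780.7 N.
Along incline: P cos 3° − μN = W sin 12° → μ = −(W sin 12° − P cos 3°) / N = 0.3098.

μ ≈ 0.310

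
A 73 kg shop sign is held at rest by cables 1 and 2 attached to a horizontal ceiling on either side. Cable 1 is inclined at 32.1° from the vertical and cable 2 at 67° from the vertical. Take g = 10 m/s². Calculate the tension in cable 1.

T_1 ≈ 681 N

Angles from the horizontal: cable 1 is 90° − 32.1° = 57.9°, cable 2 is 90° − 67° = 23°.
Weight W = 73 × 10 = 730 N acts straight down.
Horizontal: T_1 cos 57.9° = T_2 cos 23°  →  T_2 = 0.5773 T_1.
Vertical: T_1 sin 57.9° + T_2 sin 23° = 730.
Substituting the horizontal relation into the vertical equation gives 1.073 T_1 = 730, so T_1 = 680.5 N.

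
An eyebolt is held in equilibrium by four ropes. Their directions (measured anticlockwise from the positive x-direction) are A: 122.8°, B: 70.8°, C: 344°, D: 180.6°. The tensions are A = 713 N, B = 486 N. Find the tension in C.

T_C ≈ 3710 N

Resolve: ΣF_x = 713 cos 122.8° + 486 cos 70.8° + T_C cos 344° + T_D cos 180.6° = 0.
        ΣF_y = 713 sin 122.8° + 486 sin 70.8° + T_C sin 344° + T_D sin 180.6° = 0.
The known terms sum to (-226.4, 1058) N, so 0.9613 T_C − 0.9999 T_D = 226.4 and -0.2756 T_C − 0.0105 T_D = -1058.
Solving simultaneously: T_C = 3712 N, T_D = 3342 N.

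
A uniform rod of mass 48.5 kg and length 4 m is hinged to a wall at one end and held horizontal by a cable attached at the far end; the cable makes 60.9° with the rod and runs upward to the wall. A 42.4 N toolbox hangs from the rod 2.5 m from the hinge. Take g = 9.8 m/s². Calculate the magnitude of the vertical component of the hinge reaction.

|H_y| ≈ 254 N

Take torques about the hinge: T sin 60.9° · 4 = 48.5×9.8×2 + 42.4×2.5 = 1056.6 N·m.
So T = 1056.6 / (0.8738 × 4) = 302.31 N.
ΣF_y = 0: H_y = (48.5×9.8 + 42.4) − T sin 60.9° = 517.7 − 264.15 = 253.55 N.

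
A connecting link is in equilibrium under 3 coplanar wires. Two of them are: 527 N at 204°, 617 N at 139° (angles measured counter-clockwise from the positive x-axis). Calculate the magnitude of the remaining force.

F ≈ 966 N

Sum the known components: ΣF_x = -947.1 N, ΣF_y = 190.4 N.
For equilibrium the remaining force must supply (−ΣF_x, −ΣF_y) = (947.1, -190.4) N.
Magnitude = √((947.1)² + (-190.4)²) = 966.1 N; direction = atan2(-190.4, 947.1) = 348.6°.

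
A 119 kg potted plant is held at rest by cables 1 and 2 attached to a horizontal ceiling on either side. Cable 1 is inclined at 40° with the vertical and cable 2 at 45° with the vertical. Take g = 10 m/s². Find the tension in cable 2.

T_2 ≈ 768 N

Angles from the horizontal: cable 1 is 90° − 40° = 50°, cable 2 is 90° − 45° = 45°.
Weight W = 119 × 10 = 1190 N acts straight down.
Horizontal: T_1 cos 50° = T_2 cos 45°  →  T_1 = 1.1 T_2.
Vertical: T_1 sin 50° + T_2 sin 45° = 1190.
Substituting the horizontal relation into the vertical equation gives 1.55 T_2 = 1190, so T_2 = 767.8 N.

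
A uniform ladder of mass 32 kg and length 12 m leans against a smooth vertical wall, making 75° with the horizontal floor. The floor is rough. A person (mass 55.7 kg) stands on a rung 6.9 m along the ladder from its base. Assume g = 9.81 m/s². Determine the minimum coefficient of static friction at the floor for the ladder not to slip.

μ_min ≈ 0.147

ΣF_y = 0: N_floor = 32×9.81 + 55.7×9.81 = 860.34 N.
Torques about the foot: N_wall · 12 sin 75° = 32×9.81×6 cos 75° + 55.7×9.81×6.9 cos 75° → N_wall = 126.24 N.
ΣF_x = 0: f_floor = N_wall = 126.24 N.
μ_min = f_floor / N_floor = 126.24 / 860.34 = 0.1467.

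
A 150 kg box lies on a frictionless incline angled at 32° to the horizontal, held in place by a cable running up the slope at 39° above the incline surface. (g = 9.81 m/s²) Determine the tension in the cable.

T ≈ 1000 N

Take axes along and perpendicular to the incline. Weight components: W sin 32° = 779.8 N down-slope, W cos 32° = 1248 N into the surface.
Along incline: T cos 39° = W sin 32° → T = 1003 N.
Perpendicular: N = W cos 32° − T sin 39° = 616.5 N.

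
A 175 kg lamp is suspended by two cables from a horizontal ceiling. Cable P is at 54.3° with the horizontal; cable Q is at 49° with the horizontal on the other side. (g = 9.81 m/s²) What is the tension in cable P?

T_P ≈ 1160 N

Weight W = 175 × 9.81 = 1717 N acts straight down.
Horizontal: T_P cos 54.3° = T_Q cos 49°  →  T_Q = 0.8895 T_P.
Vertical: T_P sin 54.3° + T_Q sin 49° = 1717.
Substituting the horizontal relation into the vertical equation gives 1.483 T_P = 1717, so T_P = 1157 N.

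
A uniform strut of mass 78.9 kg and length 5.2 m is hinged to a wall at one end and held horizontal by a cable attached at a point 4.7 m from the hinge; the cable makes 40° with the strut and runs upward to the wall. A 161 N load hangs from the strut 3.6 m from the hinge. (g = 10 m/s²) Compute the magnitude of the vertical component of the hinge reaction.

|H_y| ≈ 390 N

Take torques about the hinge: T sin 40° · 4.7 = 78.9×10×2.6 + 161×3.6 = 2631 N·m.
So T = 2631 / (0.6428 × 4.7) = 870.87 N.
ΣF_y = 0: H_y = (78.9×10 + 161) − T sin 40° = 950 − 559.79 = 390.21 N.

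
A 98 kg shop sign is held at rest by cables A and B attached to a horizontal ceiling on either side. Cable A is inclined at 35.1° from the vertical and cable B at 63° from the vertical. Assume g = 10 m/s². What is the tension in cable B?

Angles from the horizontal: cable A is 90° − 35.1° = 54.9°, cable B is 90° − 63° = 27°.
Weight W = 98 × 10 = 980 N acts straight down.
Horizontal: T_A cos 54.9° = T_B cos 27°  →  T_A = 1.55 T_B.
Vertical: T_A sin 54.9° + T_B sin 27° = 980.
Substituting the horizontal relation into the vertical equation gives 1.722 T_B = 980, so T_B = 569.2 N.

T_B ≈ 569 N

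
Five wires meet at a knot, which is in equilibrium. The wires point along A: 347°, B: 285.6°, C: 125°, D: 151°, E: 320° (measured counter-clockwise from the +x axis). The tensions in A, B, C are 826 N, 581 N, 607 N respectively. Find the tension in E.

T_E ≈ 420 N

Resolve: ΣF_x = 826 cos 347° + 581 cos 285.6° + 607 cos 125° + T_D cos 151° + T_E cos 320° = 0.
        ΣF_y = 826 sin 347° + 581 sin 285.6° + 607 sin 125° + T_D sin 151° + T_E sin 320° = 0.
The known terms sum to (612.9, -248.2) N, so -0.8746 T_D + 0.7660 T_E = -612.9 and 0.4848 T_D − 0.6428 T_E = 248.2.
Solving simultaneously: T_D = 1068 N, T_E = 419.7 N.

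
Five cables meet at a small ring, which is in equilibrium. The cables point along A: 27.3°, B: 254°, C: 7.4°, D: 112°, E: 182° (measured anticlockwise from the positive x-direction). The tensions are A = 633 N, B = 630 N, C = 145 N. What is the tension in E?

T_E ≈ 407 N

Resolve: ΣF_x = 633 cos 27.3° + 630 cos 254° + 145 cos 7.4° + T_D cos 112° + T_E cos 182° = 0.
        ΣF_y = 633 sin 27.3° + 630 sin 254° + 145 sin 7.4° + T_D sin 112° + T_E sin 182° = 0.
The known terms sum to (532.6, -296.6) N, so -0.3746 T_D − 0.9994 T_E = -532.6 and 0.9272 T_D − 0.0349 T_E = 296.6.
Solving simultaneously: T_D = 335.2 N, T_E = 407.3 N.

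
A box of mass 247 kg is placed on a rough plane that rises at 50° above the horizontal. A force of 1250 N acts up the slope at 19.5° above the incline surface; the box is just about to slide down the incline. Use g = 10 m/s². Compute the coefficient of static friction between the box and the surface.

On the verge of sliding down the incline, friction is at its maximum μN and acts up the slope.
Perpendicular to incline: N = W cos 50° − P sin 19.5° = 1588 − 417.3 = 1170 N.
Along incline: P cos 19.5° + μN = W sin 50° → μ = (W sin 50° − P cos 19.5°) / N = 0.6099.

μ ≈ 0.610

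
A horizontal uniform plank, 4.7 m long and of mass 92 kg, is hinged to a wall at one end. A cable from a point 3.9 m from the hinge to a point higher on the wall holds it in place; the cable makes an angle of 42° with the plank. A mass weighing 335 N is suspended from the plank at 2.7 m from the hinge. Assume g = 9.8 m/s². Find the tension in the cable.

Take torques about the hinge: T sin 42° · 3.9 = 92×9.8×2.35 + 335×2.7 = 3023.3 N·m.
So T = 3023.3 / (0.6691 × 3.9) = 1158.5 N.

T ≈ 1160 N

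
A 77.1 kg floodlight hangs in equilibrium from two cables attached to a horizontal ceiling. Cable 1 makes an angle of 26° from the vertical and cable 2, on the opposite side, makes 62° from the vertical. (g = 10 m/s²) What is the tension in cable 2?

Angles from the horizontal: cable 1 is 90° − 26° = 64°, cable 2 is 90° − 62° = 28°.
Weight W = 77.1 × 10 = 771 N acts straight down.
Horizontal: T_1 cos 64° = T_2 cos 28°  →  T_1 = 2.014 T_2.
Vertical: T_1 sin 64° + T_2 sin 28° = 771.
Substituting the horizontal relation into the vertical equation gives 2.28 T_2 = 771, so T_2 = 338.2 N.

T_2 ≈ 338 N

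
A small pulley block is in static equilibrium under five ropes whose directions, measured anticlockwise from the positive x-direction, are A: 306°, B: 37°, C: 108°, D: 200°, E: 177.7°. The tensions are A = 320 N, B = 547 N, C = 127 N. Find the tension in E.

T_E ≈ 54.7 N

Resolve: ΣF_x = 320 cos 306° + 547 cos 37° + 127 cos 108° + T_D cos 200° + T_E cos 177.7° = 0.
        ΣF_y = 320 sin 306° + 547 sin 37° + 127 sin 108° + T_D sin 200° + T_E sin 177.7° = 0.
The known terms sum to (585.7, 191.1) N, so -0.9397 T_D − 0.9992 T_E = -585.7 and -0.3420 T_D + 0.0401 T_E = -191.1.
Solving simultaneously: T_D = 565.1 N, T_E = 54.69 N.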